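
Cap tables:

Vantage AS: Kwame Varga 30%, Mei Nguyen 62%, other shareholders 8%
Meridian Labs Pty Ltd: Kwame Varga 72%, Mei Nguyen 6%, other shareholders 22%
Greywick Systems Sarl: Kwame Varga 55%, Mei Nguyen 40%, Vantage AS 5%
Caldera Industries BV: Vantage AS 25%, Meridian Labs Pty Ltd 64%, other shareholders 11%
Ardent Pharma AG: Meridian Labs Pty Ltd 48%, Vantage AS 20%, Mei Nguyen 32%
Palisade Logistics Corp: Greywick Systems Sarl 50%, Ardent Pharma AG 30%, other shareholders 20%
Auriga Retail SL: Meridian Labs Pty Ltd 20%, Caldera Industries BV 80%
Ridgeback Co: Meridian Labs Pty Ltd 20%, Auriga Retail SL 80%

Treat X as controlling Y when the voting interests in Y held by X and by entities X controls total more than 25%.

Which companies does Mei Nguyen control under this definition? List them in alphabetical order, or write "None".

Ardent Pharma AG, Greywick Systems Sarl, Palisade Logistics Corp, Vantage AS

Mei holds 62% of Vantage, so Mei controls Vantage.
Mei and Vantage together hold 40% + 5% = 45% of Greywick, so Mei controls Greywick.
Vantage and Mei together hold 20% + 32% = 52% of Ardent, so Mei controls Ardent.
Greywick and Ardent together hold 50% + 30% = 80% of Palisade, so Mei controls Palisade.
No other company's threshold is met.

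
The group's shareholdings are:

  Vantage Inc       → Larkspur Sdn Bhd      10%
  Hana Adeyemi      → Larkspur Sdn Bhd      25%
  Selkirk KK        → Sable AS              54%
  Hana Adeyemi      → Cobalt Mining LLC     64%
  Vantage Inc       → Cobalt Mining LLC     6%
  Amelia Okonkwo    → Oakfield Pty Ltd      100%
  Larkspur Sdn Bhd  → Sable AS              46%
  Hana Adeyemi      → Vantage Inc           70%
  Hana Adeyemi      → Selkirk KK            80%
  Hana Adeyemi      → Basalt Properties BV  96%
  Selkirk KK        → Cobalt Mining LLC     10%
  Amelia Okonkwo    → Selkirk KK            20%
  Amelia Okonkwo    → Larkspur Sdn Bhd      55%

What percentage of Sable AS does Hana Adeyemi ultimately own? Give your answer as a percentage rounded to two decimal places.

57.92%

Hana reaches Sable along 3 paths.
Via Vantage → Larkspur: 70% × 10% × 46% = 3.22%.
Via Larkspur: 25% × 46% = 11.5%.
Via Selkirk: 80% × 54% = 43.2%.
Total: 3.22% + 11.5% + 43.2% = 57.92%.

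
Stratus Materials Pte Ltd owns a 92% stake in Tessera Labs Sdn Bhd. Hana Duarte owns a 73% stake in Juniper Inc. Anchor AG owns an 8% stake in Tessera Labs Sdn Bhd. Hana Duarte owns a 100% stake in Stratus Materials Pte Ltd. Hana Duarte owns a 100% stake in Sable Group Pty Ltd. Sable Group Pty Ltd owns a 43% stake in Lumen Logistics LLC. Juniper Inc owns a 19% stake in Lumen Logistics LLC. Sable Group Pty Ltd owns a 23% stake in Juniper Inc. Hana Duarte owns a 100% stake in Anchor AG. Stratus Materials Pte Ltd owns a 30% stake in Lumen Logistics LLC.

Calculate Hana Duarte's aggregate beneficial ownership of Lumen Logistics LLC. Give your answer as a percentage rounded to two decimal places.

Hana reaches Lumen along 4 paths.
Via Juniper: 73% × 19% = 13.87%.
Via Sable → Juniper: 100% × 23% × 19% = 4.37%.
Via Sable: 100% × 43% = 43%.
Via Stratus: 100% × 30% = 30%.
Total: 13.87% + 4.37% + 43% + 30% = 91.24%.

91.24%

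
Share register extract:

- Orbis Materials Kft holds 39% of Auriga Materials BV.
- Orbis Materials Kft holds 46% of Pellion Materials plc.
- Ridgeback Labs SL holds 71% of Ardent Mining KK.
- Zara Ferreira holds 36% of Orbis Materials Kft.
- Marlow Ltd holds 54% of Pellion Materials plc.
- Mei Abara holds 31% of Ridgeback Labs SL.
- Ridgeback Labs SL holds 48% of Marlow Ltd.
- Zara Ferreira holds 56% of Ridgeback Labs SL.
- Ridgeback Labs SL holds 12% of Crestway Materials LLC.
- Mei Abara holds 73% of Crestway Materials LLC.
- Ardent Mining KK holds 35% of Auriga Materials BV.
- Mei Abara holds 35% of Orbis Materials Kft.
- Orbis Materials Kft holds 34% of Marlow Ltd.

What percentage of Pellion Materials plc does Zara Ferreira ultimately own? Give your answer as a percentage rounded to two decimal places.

37.68%

Zara reaches Pellion along 3 paths.
Via Orbis: 36% × 46% = 16.56%.
Via Ridgeback → Marlow: 56% × 48% × 54% = 14.5152%.
Via Orbis → Marlow: 36% × 34% × 54% = 6.6096%.
Total: 16.56% + 14.5152% + 6.6096% = 37.6848%.
Rounded: 37.68%.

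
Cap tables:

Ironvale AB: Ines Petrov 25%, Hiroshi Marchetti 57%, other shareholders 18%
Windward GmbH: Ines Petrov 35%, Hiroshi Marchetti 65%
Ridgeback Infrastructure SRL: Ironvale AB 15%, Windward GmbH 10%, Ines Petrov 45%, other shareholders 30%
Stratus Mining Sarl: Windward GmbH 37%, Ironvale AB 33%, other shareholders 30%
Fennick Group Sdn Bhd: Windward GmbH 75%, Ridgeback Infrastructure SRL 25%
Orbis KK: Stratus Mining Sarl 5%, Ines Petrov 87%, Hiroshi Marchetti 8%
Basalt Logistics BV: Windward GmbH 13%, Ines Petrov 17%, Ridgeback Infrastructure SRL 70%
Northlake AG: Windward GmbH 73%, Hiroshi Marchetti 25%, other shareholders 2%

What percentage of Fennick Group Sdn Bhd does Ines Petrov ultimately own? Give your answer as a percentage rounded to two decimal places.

39.31%

Ines reaches Fennick along 4 paths.
Via Windward: 35% × 75% = 26.25%.
Via Ironvale → Ridgeback: 25% × 15% × 25% = 0.9375%.
Via Windward → Ridgeback: 35% × 10% × 25% = 0.875%.
Via Ridgeback: 45% × 25% = 11.25%.
Total: 26.25% + 0.9375% + 0.875% + 11.25% = 39.3125%.
Rounded: 39.31%.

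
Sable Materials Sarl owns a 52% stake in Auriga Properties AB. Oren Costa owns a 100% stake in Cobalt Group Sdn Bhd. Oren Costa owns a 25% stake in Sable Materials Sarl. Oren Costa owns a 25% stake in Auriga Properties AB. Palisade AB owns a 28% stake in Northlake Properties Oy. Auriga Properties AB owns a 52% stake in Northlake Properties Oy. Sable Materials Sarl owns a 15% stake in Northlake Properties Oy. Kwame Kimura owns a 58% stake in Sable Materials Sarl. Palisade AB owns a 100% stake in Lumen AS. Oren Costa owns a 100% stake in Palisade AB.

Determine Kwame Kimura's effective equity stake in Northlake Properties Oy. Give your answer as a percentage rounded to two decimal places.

24.38%

Kwame reaches Northlake along 2 paths.
Via Sable → Auriga: 58% × 52% × 52% = 15.6832%.
Via Sable: 58% × 15% = 8.7%.
Total: 15.6832% + 8.7% = 24.3832%.
Rounded: 24.38%.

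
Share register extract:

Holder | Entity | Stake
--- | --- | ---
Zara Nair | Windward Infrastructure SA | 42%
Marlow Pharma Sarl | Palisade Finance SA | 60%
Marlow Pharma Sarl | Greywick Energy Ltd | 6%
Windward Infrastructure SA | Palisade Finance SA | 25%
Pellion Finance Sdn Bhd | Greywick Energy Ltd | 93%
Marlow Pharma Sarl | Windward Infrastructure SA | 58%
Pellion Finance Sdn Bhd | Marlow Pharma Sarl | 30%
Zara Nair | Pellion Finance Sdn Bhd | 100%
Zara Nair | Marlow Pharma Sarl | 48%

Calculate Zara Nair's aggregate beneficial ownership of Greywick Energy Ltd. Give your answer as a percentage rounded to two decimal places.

97.68%

Zara reaches Greywick along 3 paths.
Via Pellion: 100% × 93% = 93%.
Via Pellion → Marlow: 100% × 30% × 6% = 1.8%.
Via Marlow: 48% × 6% = 2.88%.
Total: 93% + 1.8% + 2.88% = 97.68%.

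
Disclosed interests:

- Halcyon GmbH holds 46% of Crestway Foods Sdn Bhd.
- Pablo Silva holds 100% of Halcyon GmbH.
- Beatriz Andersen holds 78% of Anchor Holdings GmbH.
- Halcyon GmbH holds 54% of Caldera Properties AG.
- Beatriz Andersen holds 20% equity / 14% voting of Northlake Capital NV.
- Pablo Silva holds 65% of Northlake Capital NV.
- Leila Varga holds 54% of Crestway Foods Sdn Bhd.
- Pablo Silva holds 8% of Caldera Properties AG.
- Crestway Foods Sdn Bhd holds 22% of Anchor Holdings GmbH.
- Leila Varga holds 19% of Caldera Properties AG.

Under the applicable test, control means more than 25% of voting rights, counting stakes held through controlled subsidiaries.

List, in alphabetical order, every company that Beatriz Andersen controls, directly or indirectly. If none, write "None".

Anchor Holdings GmbH

Beatriz holds 78% of Anchor, so Beatriz controls Anchor.
No other company's threshold is met.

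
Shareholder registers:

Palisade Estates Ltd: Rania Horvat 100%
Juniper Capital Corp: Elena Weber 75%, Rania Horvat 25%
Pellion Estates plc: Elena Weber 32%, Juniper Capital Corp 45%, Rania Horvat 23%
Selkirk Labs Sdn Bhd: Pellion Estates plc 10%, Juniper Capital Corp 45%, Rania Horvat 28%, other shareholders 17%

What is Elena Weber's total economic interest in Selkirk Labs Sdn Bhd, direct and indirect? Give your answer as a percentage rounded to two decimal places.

40.33%

Elena reaches Selkirk along 3 paths.
Via Pellion: 32% × 10% = 3.2%.
Via Juniper → Pellion: 75% × 45% × 10% = 3.375%.
Via Juniper: 75% × 45% = 33.75%.
Total: 3.2% + 3.375% + 33.75% = 40.325%.
Rounded: 40.33%.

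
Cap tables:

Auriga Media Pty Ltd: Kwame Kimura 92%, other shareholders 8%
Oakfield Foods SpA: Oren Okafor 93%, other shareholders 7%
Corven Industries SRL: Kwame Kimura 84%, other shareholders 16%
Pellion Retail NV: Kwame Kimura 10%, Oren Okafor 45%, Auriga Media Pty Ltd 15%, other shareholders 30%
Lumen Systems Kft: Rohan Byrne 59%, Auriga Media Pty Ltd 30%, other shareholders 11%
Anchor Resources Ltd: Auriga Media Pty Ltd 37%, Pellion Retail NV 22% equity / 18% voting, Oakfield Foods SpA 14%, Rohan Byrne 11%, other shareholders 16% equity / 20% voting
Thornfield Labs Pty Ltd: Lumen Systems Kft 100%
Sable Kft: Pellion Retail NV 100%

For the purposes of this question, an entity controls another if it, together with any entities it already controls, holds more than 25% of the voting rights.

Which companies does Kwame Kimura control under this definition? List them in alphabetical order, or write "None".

Kwame holds 92% of Auriga, so Kwame controls Auriga.
Kwame holds 84% of Corven, so Kwame controls Corven.
Auriga holds 30% of Lumen, so Kwame controls Lumen.
Auriga holds 37% of Anchor, so Kwame controls Anchor.
Lumen holds 100% of Thornfield, so Kwame controls Thornfield.
No other company's threshold is met.

Anchor Resources Ltd, Auriga Media Pty Ltd, Corven Industries SRL, Lumen Systems Kft, Thornfield Labs Pty Ltd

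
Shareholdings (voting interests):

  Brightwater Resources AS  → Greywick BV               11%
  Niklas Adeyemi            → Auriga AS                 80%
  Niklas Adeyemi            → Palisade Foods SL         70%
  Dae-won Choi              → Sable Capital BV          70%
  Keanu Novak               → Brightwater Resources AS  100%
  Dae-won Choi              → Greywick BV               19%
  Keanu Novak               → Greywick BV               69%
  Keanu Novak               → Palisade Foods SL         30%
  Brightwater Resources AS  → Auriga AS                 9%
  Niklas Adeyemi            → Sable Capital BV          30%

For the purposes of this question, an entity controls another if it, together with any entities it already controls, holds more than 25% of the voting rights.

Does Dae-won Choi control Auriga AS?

No

Dae-won holds 70% of Sable, so Dae-won controls Sable.
Neither Dae-won nor any entity Dae-won controls holds any voting interest in Auriga.
So Dae-won does not control Auriga.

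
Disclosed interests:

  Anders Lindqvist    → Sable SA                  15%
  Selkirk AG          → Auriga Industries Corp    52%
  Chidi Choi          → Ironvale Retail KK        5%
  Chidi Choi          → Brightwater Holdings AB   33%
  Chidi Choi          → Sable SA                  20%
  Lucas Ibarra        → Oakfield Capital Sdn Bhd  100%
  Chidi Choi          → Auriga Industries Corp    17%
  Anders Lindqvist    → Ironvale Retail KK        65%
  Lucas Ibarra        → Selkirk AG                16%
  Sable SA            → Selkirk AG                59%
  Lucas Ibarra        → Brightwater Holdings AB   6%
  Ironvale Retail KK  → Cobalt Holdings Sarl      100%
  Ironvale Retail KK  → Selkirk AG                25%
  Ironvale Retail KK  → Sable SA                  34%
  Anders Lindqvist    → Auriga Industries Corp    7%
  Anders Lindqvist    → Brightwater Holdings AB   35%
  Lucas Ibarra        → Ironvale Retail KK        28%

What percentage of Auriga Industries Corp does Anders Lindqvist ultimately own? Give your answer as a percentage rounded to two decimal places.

Anders reaches Auriga along 4 paths.
Via Sable → Selkirk: 15% × 59% × 52% = 4.602%.
Via Ironvale → Sable → Selkirk: 65% × 34% × 59% × 52% = 6.78028%.
Via Ironvale → Selkirk: 65% × 25% × 52% = 8.45%.
Direct stake: 7% = 7%.
Total: 4.602% + 6.78028% + 8.45% + 7% = 26.83228%.
Rounded: 26.83%.

26.83%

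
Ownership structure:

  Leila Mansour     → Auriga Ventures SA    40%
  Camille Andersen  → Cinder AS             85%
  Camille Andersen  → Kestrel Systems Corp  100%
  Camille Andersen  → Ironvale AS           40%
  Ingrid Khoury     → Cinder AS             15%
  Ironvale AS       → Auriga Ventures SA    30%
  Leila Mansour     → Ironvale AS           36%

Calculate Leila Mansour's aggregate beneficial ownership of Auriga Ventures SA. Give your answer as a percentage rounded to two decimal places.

50.80%

Leila reaches Auriga along 2 paths.
Via Ironvale: 36% × 30% = 10.8%.
Direct stake: 40% = 40%.
Total: 10.8% + 40% = 50.8%.
Rounded: 50.80%.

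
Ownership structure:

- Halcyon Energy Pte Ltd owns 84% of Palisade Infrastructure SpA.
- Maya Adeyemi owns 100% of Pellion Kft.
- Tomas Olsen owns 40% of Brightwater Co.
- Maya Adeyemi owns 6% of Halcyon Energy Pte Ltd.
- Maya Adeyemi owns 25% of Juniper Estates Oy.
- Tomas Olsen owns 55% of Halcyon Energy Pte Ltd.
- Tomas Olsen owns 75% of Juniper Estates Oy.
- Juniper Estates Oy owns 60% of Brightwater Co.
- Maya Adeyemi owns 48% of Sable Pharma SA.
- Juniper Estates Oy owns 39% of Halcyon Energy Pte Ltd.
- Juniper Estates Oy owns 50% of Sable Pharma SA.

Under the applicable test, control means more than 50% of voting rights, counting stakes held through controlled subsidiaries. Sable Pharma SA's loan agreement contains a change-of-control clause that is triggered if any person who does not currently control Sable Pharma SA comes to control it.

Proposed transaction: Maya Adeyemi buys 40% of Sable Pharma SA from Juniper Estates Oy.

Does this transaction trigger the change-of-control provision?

Yes

The purchase adds only to Maya's holdings (Juniper's stake shrinks), so Maya is the only person who could newly come to control Sable.
Maya holds 100% of Pellion, so Maya controls Pellion.
In Sable, Maya's side holds only 48%, not > 50%.
So before the transaction, Maya does not control Sable.
After the purchase, Maya's direct stake in Sable rises to 48% + 40% = 88%, and Juniper's stake falls to 10%.
Maya holds 88% of Sable, so Maya controls Sable.
Maya did not control Sable before and does after, so the clause is triggered.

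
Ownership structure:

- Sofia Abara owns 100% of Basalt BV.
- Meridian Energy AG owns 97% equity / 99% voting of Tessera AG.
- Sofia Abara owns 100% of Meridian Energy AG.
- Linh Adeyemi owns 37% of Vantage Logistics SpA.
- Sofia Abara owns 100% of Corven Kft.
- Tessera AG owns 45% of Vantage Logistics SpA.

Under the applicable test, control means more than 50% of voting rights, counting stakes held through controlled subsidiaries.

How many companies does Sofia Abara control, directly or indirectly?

4

Sofia holds 100% of Meridian, so Sofia controls Meridian.
Meridian holds 99% of Tessera, so Sofia controls Tessera.
Sofia holds 100% of Basalt, so Sofia controls Basalt.
Sofia holds 100% of Corven, so Sofia controls Corven.
No other company's threshold is met.
Sofia controls 4 companies.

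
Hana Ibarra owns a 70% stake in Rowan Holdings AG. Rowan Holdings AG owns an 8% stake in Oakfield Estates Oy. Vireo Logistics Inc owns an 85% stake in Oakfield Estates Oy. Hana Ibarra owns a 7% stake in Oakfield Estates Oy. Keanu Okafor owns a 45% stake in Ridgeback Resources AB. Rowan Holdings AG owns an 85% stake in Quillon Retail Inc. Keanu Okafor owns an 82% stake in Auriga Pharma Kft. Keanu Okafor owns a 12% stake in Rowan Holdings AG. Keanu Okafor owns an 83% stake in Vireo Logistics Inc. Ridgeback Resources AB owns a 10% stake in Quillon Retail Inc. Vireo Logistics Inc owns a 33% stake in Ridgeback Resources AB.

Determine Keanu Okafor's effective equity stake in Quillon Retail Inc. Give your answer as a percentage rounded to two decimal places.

17.44%

Keanu reaches Quillon along 3 paths.
Via Rowan: 12% × 85% = 10.2%.
Via Vireo → Ridgeback: 83% × 33% × 10% = 2.739%.
Via Ridgeback: 45% × 10% = 4.5%.
Total: 10.2% + 2.739% + 4.5% = 17.439%.
Rounded: 17.44%.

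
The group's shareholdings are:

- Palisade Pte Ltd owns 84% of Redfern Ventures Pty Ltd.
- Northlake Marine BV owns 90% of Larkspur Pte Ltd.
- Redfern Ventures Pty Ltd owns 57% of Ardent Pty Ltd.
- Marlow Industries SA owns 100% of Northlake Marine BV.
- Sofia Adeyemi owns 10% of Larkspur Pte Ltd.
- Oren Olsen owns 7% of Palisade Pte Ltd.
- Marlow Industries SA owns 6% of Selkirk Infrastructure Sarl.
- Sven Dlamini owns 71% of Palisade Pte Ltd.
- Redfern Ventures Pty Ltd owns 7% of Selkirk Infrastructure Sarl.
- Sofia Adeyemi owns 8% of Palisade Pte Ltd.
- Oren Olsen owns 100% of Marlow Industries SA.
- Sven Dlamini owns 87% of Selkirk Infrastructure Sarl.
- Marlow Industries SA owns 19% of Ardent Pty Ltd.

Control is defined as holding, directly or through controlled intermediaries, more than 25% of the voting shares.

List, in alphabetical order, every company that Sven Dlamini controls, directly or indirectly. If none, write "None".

Sven holds 71% of Palisade, so Sven controls Palisade.
Palisade holds 84% of Redfern, so Sven controls Redfern.
Redfern holds 57% of Ardent, so Sven controls Ardent.
Sven and Redfern together hold 87% + 7% = 94% of Selkirk, so Sven controls Selkirk.
No other company's threshold is met.

Ardent Pty Ltd, Palisade Pte Ltd, Redfern Ventures Pty Ltd, Selkirk Infrastructure Sarl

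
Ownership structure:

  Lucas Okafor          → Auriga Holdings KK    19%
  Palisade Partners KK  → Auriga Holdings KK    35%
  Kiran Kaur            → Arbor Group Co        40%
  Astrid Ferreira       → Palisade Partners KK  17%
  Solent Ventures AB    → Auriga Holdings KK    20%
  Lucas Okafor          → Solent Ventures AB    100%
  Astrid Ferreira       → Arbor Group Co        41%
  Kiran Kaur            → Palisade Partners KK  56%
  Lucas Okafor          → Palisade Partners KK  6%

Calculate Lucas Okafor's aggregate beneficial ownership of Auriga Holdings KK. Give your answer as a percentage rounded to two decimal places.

41.10%

Lucas reaches Auriga along 3 paths.
Via Solent: 100% × 20% = 20%.
Direct stake: 19% = 19%.
Via Palisade: 6% × 35% = 2.1%.
Total: 20% + 19% + 2.1% = 41.1%.
Rounded: 41.10%.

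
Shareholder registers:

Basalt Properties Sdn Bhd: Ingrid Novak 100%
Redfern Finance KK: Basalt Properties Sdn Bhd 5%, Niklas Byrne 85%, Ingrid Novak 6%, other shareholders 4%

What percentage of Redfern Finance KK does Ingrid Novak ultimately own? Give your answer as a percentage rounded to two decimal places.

Ingrid reaches Redfern along 2 paths.
Via Basalt: 100% × 5% = 5%.
Direct stake: 6% = 6%.
Total: 5% + 6% = 11%.
Rounded: 11.00%.

11.00%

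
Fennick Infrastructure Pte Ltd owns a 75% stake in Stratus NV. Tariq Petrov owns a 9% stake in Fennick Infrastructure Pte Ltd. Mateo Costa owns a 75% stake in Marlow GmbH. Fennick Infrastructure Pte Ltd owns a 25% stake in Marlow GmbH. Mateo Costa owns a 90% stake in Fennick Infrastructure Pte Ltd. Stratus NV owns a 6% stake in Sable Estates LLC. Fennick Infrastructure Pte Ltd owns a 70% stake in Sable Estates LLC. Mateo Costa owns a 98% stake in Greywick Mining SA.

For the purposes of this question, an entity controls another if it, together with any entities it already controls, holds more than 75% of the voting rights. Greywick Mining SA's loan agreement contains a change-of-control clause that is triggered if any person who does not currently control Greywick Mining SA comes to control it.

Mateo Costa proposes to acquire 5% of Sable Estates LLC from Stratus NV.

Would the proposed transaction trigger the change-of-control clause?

The purchase adds only to Mateo's holdings (Stratus's stake shrinks), so Mateo is the only person who could newly come to control Greywick.
Mateo holds 98% of Greywick, so Mateo controls Greywick.
So Mateo already controls Greywick before the transaction.
After the purchase, Mateo holds 5% of Sable directly, and Stratus's stake falls to 1%.
Mateo controlled Greywick already, so this is not a new person acquiring control; every other person's position is unchanged or reduced.
No new person acquires control, so the clause is not triggered.

No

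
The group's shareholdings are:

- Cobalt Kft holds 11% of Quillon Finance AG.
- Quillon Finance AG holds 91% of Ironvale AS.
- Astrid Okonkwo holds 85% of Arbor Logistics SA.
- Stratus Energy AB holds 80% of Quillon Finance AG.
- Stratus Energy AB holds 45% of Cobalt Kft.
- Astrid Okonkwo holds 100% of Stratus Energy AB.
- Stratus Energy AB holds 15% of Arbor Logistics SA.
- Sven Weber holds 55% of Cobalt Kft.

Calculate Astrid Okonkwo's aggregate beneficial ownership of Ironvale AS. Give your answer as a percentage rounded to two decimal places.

77.30%

Astrid reaches Ironvale along 2 paths.
Via Stratus → Quillon: 100% × 80% × 91% = 72.8%.
Via Stratus → Cobalt → Quillon: 100% × 45% × 11% × 91% = 4.5045%.
Total: 72.8% + 4.5045% = 77.3045%.
Rounded: 77.30%.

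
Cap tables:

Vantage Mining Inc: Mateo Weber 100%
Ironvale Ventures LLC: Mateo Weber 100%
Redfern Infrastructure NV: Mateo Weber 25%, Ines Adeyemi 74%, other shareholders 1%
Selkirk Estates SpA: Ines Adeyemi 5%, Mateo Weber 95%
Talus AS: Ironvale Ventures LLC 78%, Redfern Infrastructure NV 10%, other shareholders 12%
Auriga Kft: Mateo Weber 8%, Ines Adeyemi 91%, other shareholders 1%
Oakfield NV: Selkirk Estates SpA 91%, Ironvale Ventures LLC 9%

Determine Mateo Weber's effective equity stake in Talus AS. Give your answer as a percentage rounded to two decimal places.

80.50%

Mateo reaches Talus along 2 paths.
Via Ironvale: 100% × 78% = 78%.
Via Redfern: 25% × 10% = 2.5%.
Total: 78% + 2.5% = 80.5%.
Rounded: 80.50%.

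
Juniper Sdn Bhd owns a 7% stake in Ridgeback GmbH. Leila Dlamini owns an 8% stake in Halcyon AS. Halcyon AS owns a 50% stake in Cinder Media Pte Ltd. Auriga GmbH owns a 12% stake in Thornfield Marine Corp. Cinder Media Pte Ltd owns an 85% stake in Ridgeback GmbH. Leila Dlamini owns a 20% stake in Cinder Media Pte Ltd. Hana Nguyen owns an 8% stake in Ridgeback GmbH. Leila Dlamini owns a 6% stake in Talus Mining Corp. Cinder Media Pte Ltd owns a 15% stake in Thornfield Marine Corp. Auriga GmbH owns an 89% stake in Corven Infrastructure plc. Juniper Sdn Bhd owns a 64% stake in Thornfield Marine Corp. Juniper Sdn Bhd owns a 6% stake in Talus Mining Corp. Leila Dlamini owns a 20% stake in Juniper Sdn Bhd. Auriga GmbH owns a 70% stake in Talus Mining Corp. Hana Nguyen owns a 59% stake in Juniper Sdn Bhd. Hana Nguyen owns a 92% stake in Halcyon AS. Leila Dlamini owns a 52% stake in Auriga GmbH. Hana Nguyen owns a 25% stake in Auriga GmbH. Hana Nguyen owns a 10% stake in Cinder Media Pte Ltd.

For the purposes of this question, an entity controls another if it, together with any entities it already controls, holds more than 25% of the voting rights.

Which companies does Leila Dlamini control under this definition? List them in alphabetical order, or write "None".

Auriga GmbH, Corven Infrastructure plc, Talus Mining Corp

Leila holds 52% of Auriga, so Leila controls Auriga.
Auriga holds 89% of Corven, so Leila controls Corven.
Leila and Auriga together hold 6% + 70% = 76% of Talus, so Leila controls Talus.
No other company's threshold is met.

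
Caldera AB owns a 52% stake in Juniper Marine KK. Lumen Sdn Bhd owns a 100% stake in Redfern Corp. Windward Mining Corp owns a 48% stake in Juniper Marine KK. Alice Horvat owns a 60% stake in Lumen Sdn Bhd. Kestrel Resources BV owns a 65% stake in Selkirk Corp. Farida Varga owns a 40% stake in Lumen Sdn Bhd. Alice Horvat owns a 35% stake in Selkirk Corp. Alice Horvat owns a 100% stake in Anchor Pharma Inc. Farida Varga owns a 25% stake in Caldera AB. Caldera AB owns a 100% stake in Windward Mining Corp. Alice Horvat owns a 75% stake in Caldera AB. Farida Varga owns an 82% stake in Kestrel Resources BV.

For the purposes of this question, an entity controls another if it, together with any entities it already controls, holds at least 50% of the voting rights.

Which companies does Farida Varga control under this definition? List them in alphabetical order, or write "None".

Farida holds 82% of Kestrel, so Farida controls Kestrel.
Kestrel holds 65% of Selkirk, so Farida controls Selkirk.
No other company's threshold is met.

Kestrel Resources BV, Selkirk Corp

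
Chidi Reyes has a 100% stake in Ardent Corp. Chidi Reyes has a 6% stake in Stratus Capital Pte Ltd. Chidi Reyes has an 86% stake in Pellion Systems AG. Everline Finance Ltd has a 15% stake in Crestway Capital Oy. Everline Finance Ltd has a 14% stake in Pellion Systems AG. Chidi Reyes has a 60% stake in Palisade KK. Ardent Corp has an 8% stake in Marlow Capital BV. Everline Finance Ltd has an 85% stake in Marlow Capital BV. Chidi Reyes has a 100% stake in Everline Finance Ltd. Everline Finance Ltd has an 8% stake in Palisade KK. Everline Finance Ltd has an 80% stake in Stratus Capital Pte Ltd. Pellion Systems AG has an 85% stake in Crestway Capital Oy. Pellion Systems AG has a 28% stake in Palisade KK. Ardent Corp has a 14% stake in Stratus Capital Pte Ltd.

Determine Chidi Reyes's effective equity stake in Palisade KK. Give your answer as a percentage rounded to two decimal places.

96.00%

Chidi reaches Palisade along 4 paths.
Via Everline: 100% × 8% = 8%.
Via Pellion: 86% × 28% = 24.08%.
Via Everline → Pellion: 100% × 14% × 28% = 3.92%.
Direct stake: 60% = 60%.
Total: 8% + 24.08% + 3.92% + 60% = 96%.
Rounded: 96.00%.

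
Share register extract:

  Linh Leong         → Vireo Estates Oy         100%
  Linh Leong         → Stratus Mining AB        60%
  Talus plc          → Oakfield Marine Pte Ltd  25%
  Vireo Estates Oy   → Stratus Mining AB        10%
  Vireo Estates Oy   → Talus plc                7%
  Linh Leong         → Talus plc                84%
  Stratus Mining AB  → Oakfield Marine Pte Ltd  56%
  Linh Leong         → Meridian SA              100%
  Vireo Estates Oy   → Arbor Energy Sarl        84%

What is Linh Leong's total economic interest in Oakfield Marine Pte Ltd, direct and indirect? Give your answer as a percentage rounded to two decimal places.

61.95%

Linh reaches Oakfield along 4 paths.
Via Stratus: 60% × 56% = 33.6%.
Via Vireo → Stratus: 100% × 10% × 56% = 5.6%.
Via Vireo → Talus: 100% × 7% × 25% = 1.75%.
Via Talus: 84% × 25% = 21%.
Total: 33.6% + 5.6% + 1.75% + 21% = 61.95%.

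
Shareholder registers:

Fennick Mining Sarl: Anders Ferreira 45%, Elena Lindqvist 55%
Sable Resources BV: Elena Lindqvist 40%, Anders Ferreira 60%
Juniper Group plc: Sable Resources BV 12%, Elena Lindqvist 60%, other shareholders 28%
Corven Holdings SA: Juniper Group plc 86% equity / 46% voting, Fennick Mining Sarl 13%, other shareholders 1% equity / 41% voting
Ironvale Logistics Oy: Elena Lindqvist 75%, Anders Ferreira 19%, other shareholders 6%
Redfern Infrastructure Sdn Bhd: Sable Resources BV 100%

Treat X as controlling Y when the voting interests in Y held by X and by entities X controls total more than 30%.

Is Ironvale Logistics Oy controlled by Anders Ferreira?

Anders holds 45% of Fennick, so Anders controls Fennick.
Anders holds 60% of Sable, so Anders controls Sable.
Sable holds 100% of Redfern, so Anders controls Redfern.
In Ironvale, Anders's side holds only 19%, not > 30%.
So Anders does not control Ironvale.

No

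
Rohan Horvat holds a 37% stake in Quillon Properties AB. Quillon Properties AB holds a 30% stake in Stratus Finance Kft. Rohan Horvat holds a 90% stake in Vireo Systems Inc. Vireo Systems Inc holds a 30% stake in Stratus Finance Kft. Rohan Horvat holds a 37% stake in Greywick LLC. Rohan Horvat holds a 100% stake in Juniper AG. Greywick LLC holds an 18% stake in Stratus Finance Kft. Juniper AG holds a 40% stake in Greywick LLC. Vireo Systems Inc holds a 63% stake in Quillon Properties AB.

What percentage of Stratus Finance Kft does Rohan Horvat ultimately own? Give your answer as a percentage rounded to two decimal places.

68.97%

Rohan reaches Stratus along 5 paths.
Via Vireo: 90% × 30% = 27%.
Via Quillon: 37% × 30% = 11.1%.
Via Vireo → Quillon: 90% × 63% × 30% = 17.01%.
Via Greywick: 37% × 18% = 6.66%.
Via Juniper → Greywick: 100% × 40% × 18% = 7.2%.
Total: 27% + 11.1% + 17.01% + 6.66% + 7.2% = 68.97%.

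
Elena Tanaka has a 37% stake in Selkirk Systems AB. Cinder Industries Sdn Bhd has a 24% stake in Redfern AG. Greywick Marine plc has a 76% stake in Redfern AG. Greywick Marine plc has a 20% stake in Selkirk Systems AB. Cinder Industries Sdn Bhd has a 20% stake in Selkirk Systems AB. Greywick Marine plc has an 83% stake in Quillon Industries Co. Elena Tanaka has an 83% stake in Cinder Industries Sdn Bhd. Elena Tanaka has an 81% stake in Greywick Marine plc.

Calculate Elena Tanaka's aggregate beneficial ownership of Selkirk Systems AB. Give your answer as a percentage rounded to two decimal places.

69.80%

Elena reaches Selkirk along 3 paths.
Via Greywick: 81% × 20% = 16.2%.
Direct stake: 37% = 37%.
Via Cinder: 83% × 20% = 16.6%.
Total: 16.2% + 37% + 16.6% = 69.8%.
Rounded: 69.80%.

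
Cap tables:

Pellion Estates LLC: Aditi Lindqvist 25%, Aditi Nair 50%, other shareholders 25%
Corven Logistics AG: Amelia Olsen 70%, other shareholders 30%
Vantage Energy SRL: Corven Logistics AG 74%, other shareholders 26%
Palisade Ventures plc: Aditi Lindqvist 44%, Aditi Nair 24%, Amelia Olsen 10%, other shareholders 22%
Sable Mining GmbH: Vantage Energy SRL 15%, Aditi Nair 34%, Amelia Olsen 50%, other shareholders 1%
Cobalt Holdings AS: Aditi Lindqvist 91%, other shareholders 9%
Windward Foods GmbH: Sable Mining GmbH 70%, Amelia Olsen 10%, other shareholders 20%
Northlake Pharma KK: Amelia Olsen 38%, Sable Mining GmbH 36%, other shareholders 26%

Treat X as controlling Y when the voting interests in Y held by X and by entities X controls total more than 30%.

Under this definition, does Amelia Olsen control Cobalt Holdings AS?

No

Amelia holds 70% of Corven, so Amelia controls Corven.
Corven holds 74% of Vantage, so Amelia controls Vantage.
Vantage and Amelia together hold 15% + 50% = 65% of Sable, so Amelia controls Sable.
Sable and Amelia together hold 70% + 10% = 80% of Windward, so Amelia controls Windward.
Amelia and Sable together hold 38% + 36% = 74% of Northlake, so Amelia controls Northlake.
Neither Amelia nor any entity Amelia controls holds any voting interest in Cobalt.
So Amelia does not control Cobalt.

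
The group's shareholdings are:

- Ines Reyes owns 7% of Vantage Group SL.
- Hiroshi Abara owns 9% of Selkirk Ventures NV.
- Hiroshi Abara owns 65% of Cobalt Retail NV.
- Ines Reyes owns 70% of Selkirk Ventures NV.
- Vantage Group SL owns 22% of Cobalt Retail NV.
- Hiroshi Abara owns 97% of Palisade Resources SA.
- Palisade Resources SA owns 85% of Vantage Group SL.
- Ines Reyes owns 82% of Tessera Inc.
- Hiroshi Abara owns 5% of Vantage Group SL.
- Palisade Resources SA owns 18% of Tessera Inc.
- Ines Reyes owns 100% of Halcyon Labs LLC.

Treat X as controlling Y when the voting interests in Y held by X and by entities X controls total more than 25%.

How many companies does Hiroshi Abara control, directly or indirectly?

Hiroshi holds 97% of Palisade, so Hiroshi controls Palisade.
Palisade and Hiroshi together hold 85% + 5% = 90% of Vantage, so Hiroshi controls Vantage.
Vantage and Hiroshi together hold 22% + 65% = 87% of Cobalt, so Hiroshi controls Cobalt.
No other company's threshold is met.
Hiroshi controls 3 companies.

3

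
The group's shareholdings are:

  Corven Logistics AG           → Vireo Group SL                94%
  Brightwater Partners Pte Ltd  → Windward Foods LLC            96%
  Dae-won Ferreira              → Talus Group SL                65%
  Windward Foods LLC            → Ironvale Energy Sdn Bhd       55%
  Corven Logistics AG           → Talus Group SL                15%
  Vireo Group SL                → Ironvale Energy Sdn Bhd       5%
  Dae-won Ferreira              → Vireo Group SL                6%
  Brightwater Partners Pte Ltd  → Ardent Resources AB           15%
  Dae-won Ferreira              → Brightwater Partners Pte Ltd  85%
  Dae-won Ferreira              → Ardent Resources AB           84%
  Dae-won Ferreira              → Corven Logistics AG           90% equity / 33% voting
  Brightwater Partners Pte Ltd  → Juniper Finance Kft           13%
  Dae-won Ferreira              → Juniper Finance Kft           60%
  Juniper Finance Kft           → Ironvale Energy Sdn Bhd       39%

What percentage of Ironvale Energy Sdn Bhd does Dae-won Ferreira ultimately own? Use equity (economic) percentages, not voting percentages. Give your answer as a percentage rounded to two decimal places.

Dae-won reaches Ironvale along 5 paths.
Via Brightwater → Juniper: 85% × 13% × 39% = 4.3095%.
Via Juniper: 60% × 39% = 23.4%.
Via Vireo: 6% × 5% = 0.3%.
Via Corven → Vireo: 90% × 94% × 5% = 4.23%.
Via Brightwater → Windward: 85% × 96% × 55% = 44.88%.
Total: 4.3095% + 23.4% + 0.3% + 4.23% + 44.88% = 77.1195%.
Rounded: 77.12%.

77.12%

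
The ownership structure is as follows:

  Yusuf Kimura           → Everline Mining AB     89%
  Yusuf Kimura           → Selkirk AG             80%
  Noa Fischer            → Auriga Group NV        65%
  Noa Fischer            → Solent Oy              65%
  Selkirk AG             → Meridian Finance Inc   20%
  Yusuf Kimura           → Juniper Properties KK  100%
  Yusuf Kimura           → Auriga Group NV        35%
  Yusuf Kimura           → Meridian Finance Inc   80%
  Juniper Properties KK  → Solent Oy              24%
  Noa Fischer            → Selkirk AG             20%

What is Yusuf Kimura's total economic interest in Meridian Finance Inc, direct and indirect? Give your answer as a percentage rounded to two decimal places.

96.00%

Yusuf reaches Meridian along 2 paths.
Direct stake: 80% = 80%.
Via Selkirk: 80% × 20% = 16%.
Total: 80% + 16% = 96%.
Rounded: 96.00%.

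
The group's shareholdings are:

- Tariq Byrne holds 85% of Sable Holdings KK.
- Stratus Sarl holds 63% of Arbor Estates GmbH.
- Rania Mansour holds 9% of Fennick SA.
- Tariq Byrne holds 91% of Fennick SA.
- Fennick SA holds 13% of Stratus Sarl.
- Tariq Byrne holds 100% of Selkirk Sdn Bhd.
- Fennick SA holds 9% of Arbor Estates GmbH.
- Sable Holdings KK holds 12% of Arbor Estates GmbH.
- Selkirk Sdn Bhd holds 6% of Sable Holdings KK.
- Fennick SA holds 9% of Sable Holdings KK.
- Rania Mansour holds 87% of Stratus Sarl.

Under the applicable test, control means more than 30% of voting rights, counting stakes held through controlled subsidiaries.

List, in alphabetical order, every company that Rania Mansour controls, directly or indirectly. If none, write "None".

Arbor Estates GmbH, Stratus Sarl

Rania holds 87% of Stratus, so Rania controls Stratus.
Stratus holds 63% of Arbor, so Rania controls Arbor.
No other company's threshold is met.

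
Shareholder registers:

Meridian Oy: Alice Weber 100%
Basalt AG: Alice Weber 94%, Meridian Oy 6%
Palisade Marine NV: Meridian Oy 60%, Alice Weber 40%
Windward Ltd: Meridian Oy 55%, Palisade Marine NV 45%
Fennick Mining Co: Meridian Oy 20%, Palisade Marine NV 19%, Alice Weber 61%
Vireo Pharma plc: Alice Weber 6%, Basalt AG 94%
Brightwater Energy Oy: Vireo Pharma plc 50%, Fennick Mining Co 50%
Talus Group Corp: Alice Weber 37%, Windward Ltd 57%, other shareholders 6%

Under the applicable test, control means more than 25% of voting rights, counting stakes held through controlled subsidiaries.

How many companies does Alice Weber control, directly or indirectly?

Alice holds 100% of Meridian, so Alice controls Meridian.
Alice and Meridian together hold 94% + 6% = 100% of Basalt, so Alice controls Basalt.
Meridian and Alice together hold 60% + 40% = 100% of Palisade, so Alice controls Palisade.
Meridian and Palisade together hold 55% + 45% = 100% of Windward, so Alice controls Windward.
Meridian and Palisade and Alice together hold 20% + 19% + 61% = 100% of Fennick, so Alice controls Fennick.
Alice and Basalt together hold 6% + 94% = 100% of Vireo, so Alice controls Vireo.
Vireo and Fennick together hold 50% + 50% = 100% of Brightwater, so Alice controls Brightwater.
Alice and Windward together hold 37% + 57% = 94% of Talus, so Alice controls Talus.
Alice controls 8 companies.

8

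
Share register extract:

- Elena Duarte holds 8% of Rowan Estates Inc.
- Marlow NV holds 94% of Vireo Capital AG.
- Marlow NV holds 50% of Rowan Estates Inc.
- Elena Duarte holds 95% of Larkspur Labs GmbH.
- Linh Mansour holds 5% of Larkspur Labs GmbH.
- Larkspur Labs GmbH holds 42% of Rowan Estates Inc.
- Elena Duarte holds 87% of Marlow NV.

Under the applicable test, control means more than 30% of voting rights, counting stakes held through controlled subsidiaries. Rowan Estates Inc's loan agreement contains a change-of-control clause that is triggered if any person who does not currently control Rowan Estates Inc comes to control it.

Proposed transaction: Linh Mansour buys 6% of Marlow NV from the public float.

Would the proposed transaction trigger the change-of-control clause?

The purchase changes only Linh's holdings, so Linh is the only person who could newly come to control Rowan.
Linh's largest direct stake is 5% in Larkspur, which does not meet the threshold, so Linh controls no company.
Neither Linh nor any entity Linh controls holds any voting interest in Rowan.
So before the transaction, Linh does not control Rowan.
After the purchase, Linh holds 6% of Marlow directly.
Linh's side now holds 6% of Marlow, not > 30%, so Linh still does not control Marlow.
After the transaction, neither Linh nor any entity Linh controls holds a voting interest in Rowan, so Linh still does not control it.
No new person acquires control, so the clause is not triggered.

No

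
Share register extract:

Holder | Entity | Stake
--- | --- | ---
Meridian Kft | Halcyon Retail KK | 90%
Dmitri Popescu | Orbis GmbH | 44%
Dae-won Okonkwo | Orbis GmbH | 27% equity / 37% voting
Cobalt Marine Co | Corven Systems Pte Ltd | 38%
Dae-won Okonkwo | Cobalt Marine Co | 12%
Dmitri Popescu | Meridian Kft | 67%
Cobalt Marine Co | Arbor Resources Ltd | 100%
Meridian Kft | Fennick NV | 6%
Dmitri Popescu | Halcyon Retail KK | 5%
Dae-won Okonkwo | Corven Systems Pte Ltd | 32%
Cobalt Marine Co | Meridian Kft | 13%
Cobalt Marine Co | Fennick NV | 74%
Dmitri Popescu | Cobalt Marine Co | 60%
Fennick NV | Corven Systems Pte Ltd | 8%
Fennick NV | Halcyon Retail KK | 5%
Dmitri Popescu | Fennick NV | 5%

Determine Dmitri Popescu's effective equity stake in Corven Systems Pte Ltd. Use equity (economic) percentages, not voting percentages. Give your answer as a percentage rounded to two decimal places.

27.11%

Dmitri reaches Corven along 5 paths.
Via Cobalt: 60% × 38% = 22.8%.
Via Fennick: 5% × 8% = 0.4%.
Via Meridian → Fennick: 67% × 6% × 8% = 0.3216%.
Via Cobalt → Meridian → Fennick: 60% × 13% × 6% × 8% = 0.03744%.
Via Cobalt → Fennick: 60% × 74% × 8% = 3.552%.
Total: 22.8% + 0.4% + 0.3216% + 0.03744% + 3.552% = 27.11104%.
Rounded: 27.11%.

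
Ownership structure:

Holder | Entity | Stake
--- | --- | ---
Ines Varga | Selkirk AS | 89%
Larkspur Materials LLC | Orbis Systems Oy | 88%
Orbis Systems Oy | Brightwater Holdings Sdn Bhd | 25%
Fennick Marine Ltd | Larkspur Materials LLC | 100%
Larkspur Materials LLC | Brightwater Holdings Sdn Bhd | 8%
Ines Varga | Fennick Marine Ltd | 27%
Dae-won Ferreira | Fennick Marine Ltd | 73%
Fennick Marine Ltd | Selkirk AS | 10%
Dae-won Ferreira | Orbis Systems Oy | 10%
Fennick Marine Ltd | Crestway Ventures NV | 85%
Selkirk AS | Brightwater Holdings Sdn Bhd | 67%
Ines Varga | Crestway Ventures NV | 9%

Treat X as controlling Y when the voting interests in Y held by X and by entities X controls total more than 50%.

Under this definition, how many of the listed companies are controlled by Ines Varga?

2

Ines holds 89% of Selkirk, so Ines controls Selkirk.
Selkirk holds 67% of Brightwater, so Ines controls Brightwater.
No other company's threshold is met.
Ines controls 2 companies.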